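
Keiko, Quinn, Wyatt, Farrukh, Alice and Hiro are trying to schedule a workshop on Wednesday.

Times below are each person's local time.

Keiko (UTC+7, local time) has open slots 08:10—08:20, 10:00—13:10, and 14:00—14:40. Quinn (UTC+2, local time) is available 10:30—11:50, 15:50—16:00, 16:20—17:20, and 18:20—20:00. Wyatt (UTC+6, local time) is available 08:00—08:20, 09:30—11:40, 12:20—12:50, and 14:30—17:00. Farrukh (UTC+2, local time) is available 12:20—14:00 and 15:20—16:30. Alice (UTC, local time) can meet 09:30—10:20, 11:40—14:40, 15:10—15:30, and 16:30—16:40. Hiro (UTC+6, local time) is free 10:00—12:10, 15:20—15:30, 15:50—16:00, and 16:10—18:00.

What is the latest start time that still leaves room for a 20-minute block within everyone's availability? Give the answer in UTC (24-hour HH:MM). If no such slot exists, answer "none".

Keiko → UTC: 01:10–01:20, 03:00–06:10, 07:00–07:40.
Quinn → UTC: 08:30–09:50, 13:50–14:00, 14:20–15:20, 16:20–18:00.
Wyatt → UTC: 02:00–02:20, 03:30–05:40, 06:20–06:50, 08:30–11:00.
Farrukh → UTC: 10:20–12:00, 13:20–14:30.
Alice → UTC: 09:30–10:20, 11:40–14:40, 15:10–15:30, 16:30–16:40.
Hiro → UTC: 04:00–06:10, 09:20–09:30, 09:50–10:00, 10:10–12:00.
Keiko ∩ Quinn: (none).
Keiko ∩ Quinn ∩ Wyatt: (none).
Keiko ∩ Quinn ∩ Wyatt ∩ Farrukh: (none).
Keiko ∩ Quinn ∩ Wyatt ∩ Farrukh ∩ Alice: (none).
Keiko ∩ Quinn ∩ Wyatt ∩ Farrukh ∩ Alice ∩ Hiro: (none).
Windows ≥ 20 min: (none).

none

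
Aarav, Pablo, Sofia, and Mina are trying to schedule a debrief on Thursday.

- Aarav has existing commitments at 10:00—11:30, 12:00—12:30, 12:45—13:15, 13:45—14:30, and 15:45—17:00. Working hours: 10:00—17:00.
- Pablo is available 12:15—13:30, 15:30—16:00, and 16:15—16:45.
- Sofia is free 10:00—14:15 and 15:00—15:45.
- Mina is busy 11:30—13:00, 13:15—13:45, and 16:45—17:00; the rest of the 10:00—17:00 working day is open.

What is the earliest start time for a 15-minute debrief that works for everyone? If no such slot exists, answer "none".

Aarav free within 10:00–17:00: 11:30–12:00, 12:30–12:45, 13:15–13:45, 14:30–15:45.
Mina free within 10:00–17:00: 10:00–11:30, 13:00–13:15, 13:45–16:45.
Aarav ∩ Pablo: 12:30–12:45, 13:15–13:30, 15:30–15:45.
Aarav ∩ Pablo ∩ Sofia: 12:30–12:45, 13:15–13:30, 15:30–15:45.
Aarav ∩ Pablo ∩ Sofia ∩ Mina: 15:30–15:45.
Windows ≥ 15 min: 15:30–15:45.
Earliest such window starts at 15:30.

15:30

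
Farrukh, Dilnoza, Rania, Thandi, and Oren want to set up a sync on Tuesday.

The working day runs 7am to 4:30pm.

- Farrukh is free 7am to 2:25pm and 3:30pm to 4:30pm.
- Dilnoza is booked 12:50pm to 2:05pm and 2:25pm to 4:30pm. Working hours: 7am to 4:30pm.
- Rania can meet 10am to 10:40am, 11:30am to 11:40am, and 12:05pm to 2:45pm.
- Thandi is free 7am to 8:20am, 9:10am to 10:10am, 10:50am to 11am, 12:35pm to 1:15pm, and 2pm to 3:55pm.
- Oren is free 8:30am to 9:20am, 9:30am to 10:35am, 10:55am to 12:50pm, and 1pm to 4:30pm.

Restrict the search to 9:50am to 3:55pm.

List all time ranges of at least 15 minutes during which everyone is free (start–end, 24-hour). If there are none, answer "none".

12:35–12:50, 14:05–14:25

Dilnoza free within 07:00–16:30: 07:00–12:50, 14:05–14:25.
Farrukh ∩ Dilnoza: 07:00–12:50, 14:05–14:25.
Farrukh ∩ Dilnoza ∩ Rania: 10:00–10:40, 11:30–11:40, 12:05–12:50, 14:05–14:25.
Farrukh ∩ Dilnoza ∩ Rania ∩ Thandi: 10:00–10:10, 12:35–12:50, 14:05–14:25.
Farrukh ∩ Dilnoza ∩ Rania ∩ Thandi ∩ Oren: 10:00–10:10, 12:35–12:50, 14:05–14:25.
Restricted to 09:50–15:55: 10:00–10:10, 12:35–12:50, 14:05–14:25.
Windows ≥ 15 min: 12:35–12:50, 14:05–14:25.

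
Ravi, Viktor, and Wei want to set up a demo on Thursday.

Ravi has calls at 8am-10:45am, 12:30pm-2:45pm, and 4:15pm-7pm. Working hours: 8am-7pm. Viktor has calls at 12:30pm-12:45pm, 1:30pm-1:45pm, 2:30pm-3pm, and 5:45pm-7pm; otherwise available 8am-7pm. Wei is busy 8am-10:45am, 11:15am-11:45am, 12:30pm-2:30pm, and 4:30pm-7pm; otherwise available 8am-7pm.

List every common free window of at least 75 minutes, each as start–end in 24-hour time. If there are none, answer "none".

Ravi free within 08:00–19:00: 10:45–12:30, 14:45–16:15.
Viktor free within 08:00–19:00: 08:00–12:30, 12:45–13:30, 13:45–14:30, 15:00–17:45.
Wei free within 08:00–19:00: 10:45–11:15, 11:45–12:30, 14:30–16:30.
Ravi ∩ Viktor: 10:45–12:30, 15:00–16:15.
Ravi ∩ Viktor ∩ Wei: 10:45–11:15, 11:45–12:30, 15:00–16:15.
Windows ≥ 75 min: 15:00–16:15.

15:00–16:15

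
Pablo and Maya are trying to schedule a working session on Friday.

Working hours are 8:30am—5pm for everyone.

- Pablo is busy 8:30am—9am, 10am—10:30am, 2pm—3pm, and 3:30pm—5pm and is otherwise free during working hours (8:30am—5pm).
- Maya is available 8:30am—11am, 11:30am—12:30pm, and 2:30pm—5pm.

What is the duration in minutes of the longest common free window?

60 minutes

Pablo free within 08:30–17:00: 09:00–10:00, 10:30–14:00, 15:00–15:30.
Pablo ∩ Maya: 09:00–10:00, 10:30–11:00, 11:30–12:30, 15:00–15:30.
Common window lengths: 60, 30, 60, 30 min; longest is 60.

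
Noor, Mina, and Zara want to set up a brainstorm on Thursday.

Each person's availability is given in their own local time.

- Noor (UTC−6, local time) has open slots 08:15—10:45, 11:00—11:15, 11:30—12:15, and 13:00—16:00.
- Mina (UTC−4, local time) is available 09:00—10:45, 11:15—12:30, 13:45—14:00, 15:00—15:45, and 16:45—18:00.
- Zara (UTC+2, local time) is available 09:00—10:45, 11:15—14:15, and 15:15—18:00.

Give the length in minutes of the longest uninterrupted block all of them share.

Noor → UTC: 14:15–16:45, 17:00–17:15, 17:30–18:15, 19:00–22:00.
Mina → UTC: 13:00–14:45, 15:15–16:30, 17:45–18:00, 19:00–19:45, 20:45–22:00.
Zara → UTC: 07:00–08:45, 09:15–12:15, 13:15–16:00.
Noor ∩ Mina: 14:15–14:45, 15:15–16:30, 17:45–18:00, 19:00–19:45, 20:45–22:00.
Noor ∩ Mina ∩ Zara: 14:15–14:45, 15:15–16:00.
Common window lengths: 30, 45 min; longest is 45.

45 minutes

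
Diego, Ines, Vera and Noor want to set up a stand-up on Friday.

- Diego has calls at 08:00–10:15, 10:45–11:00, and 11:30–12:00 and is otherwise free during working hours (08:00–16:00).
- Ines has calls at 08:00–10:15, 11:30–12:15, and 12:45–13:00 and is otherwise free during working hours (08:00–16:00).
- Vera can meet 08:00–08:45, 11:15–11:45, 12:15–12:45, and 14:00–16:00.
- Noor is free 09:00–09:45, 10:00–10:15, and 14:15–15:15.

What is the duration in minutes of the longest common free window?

60 minutes

Diego free within 08:00–16:00: 10:15–10:45, 11:00–11:30, 12:00–16:00.
Ines free within 08:00–16:00: 10:15–11:30, 12:15–12:45, 13:00–16:00.
Diego ∩ Ines: 10:15–10:45, 11:00–11:30, 12:15–12:45, 13:00–16:00.
Diego ∩ Ines ∩ Vera: 11:15–11:30, 12:15–12:45, 14:00–16:00.
Diego ∩ Ines ∩ Vera ∩ Noor: 14:15–15:15.
Single common window of 60 minutes.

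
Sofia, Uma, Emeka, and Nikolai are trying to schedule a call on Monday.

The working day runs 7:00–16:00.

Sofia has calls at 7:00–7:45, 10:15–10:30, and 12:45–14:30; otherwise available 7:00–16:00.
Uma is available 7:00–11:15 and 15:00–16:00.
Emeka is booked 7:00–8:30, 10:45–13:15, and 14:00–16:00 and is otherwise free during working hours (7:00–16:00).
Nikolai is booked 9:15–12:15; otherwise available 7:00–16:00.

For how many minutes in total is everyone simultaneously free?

Sofia free within 07:00–16:00: 07:45–10:15, 10:30–12:45, 14:30–16:00.
Emeka free within 07:00–16:00: 08:30–10:45, 13:15–14:00.
Nikolai free within 07:00–16:00: 07:00–09:15, 12:15–16:00.
Sofia ∩ Uma: 07:45–10:15, 10:30–11:15, 15:00–16:00.
Sofia ∩ Uma ∩ Emeka: 08:30–10:15, 10:30–10:45.
Sofia ∩ Uma ∩ Emeka ∩ Nikolai: 08:30–09:15.
Total common minutes: 45.

45 minutes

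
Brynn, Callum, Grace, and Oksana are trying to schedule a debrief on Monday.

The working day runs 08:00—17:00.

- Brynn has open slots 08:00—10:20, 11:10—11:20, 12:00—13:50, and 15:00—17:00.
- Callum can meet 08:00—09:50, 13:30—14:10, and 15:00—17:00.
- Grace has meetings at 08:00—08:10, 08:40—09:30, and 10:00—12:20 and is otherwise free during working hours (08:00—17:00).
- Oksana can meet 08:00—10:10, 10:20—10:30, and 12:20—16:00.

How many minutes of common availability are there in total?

130 minutes

Grace free within 08:00–17:00: 08:10–08:40, 09:30–10:00, 12:20–17:00.
Brynn ∩ Callum: 08:00–09:50, 13:30–13:50, 15:00–17:00.
Brynn ∩ Callum ∩ Grace: 08:10–08:40, 09:30–09:50, 13:30–13:50, 15:00–17:00.
Brynn ∩ Callum ∩ Grace ∩ Oksana: 08:10–08:40, 09:30–09:50, 13:30–13:50, 15:00–16:00.
Total common minutes: 30 + 20 + 20 + 60 = 130.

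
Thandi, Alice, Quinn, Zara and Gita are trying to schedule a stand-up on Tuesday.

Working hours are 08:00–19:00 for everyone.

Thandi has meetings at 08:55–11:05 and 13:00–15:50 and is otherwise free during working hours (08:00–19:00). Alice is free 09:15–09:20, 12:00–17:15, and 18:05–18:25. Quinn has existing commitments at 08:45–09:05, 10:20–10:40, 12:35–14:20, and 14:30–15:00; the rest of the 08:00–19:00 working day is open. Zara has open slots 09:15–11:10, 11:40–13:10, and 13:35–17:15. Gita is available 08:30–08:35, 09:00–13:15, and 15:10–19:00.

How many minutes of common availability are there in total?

120 minutes

Thandi free within 08:00–19:00: 08:00–08:55, 11:05–13:00, 15:50–19:00.
Quinn free within 08:00–19:00: 08:00–08:45, 09:05–10:20, 10:40–12:35, 14:20–14:30, 15:00–19:00.
Thandi ∩ Alice: 12:00–13:00, 15:50–17:15, 18:05–18:25.
Thandi ∩ Alice ∩ Quinn: 12:00–12:35, 15:50–17:15, 18:05–18:25.
Thandi ∩ Alice ∩ Quinn ∩ Zara: 12:00–12:35, 15:50–17:15.
Thandi ∩ Alice ∩ Quinn ∩ Zara ∩ Gita: 12:00–12:35, 15:50–17:15.
Total common minutes: 35 + 85 = 120.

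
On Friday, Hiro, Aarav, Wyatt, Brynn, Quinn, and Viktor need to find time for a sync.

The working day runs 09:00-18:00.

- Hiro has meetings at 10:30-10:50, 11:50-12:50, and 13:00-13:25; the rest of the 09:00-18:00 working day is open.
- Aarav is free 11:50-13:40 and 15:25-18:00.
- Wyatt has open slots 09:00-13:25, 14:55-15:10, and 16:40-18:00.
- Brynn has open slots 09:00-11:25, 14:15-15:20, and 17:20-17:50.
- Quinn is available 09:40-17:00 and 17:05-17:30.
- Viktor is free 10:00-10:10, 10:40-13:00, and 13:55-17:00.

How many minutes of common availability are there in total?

0 minutes

Hiro free within 09:00–18:00: 09:00–10:30, 10:50–11:50, 12:50–13:00, 13:25–18:00.
Hiro ∩ Aarav: 12:50–13:00, 13:25–13:40, 15:25–18:00.
Hiro ∩ Aarav ∩ Wyatt: 12:50–13:00, 16:40–18:00.
Hiro ∩ Aarav ∩ Wyatt ∩ Brynn: 17:20–17:50.
Hiro ∩ Aarav ∩ Wyatt ∩ Brynn ∩ Quinn: 17:20–17:30.
Hiro ∩ Aarav ∩ Wyatt ∩ Brynn ∩ Quinn ∩ Viktor: (none).
Total common minutes: 0.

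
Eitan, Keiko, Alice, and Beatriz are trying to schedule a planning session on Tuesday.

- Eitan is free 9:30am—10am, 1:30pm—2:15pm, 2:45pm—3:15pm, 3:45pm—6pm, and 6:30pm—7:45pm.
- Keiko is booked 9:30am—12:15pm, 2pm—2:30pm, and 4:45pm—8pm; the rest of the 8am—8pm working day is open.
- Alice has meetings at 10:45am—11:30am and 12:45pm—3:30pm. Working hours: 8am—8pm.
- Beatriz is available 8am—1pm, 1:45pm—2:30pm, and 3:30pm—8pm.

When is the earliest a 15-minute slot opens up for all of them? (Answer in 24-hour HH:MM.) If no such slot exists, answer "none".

15:45

Keiko free within 08:00–20:00: 08:00–09:30, 12:15–14:00, 14:30–16:45.
Alice free within 08:00–20:00: 08:00–10:45, 11:30–12:45, 15:30–20:00.
Eitan ∩ Keiko: 13:30–14:00, 14:45–15:15, 15:45–16:45.
Eitan ∩ Keiko ∩ Alice: 15:45–16:45.
Eitan ∩ Keiko ∩ Alice ∩ Beatriz: 15:45–16:45.
Windows ≥ 15 min: 15:45–16:45.
Earliest such window starts at 15:45.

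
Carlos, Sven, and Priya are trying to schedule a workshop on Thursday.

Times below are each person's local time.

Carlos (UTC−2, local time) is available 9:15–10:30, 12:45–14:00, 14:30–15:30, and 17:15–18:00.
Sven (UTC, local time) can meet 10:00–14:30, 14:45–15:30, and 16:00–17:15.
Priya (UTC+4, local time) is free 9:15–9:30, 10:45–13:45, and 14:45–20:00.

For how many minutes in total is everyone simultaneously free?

Carlos → UTC: 11:15–12:30, 14:45–16:00, 16:30–17:30, 19:15–20:00.
Sven → UTC: 10:00–14:30, 14:45–15:30, 16:00–17:15.
Priya → UTC: 05:15–05:30, 06:45–09:45, 10:45–16:00.
Carlos ∩ Sven: 11:15–12:30, 14:45–15:30, 16:30–17:15.
Carlos ∩ Sven ∩ Priya: 11:15–12:30, 14:45–15:30.
Total common minutes: 75 + 45 = 120.

120 minutes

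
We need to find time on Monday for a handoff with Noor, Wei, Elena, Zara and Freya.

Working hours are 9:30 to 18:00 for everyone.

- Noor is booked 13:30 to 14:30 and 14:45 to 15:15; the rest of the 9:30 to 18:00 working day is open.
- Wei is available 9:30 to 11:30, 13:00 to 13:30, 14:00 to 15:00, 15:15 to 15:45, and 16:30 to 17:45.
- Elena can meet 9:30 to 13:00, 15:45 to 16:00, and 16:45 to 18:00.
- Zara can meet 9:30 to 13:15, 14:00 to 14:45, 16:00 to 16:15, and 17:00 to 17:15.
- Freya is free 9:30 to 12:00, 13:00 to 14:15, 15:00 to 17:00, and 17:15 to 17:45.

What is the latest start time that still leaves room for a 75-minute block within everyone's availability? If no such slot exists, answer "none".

10:15

Noor free within 09:30–18:00: 09:30–13:30, 14:30–14:45, 15:15–18:00.
Noor ∩ Wei: 09:30–11:30, 13:00–13:30, 14:30–14:45, 15:15–15:45, 16:30–17:45.
Noor ∩ Wei ∩ Elena: 09:30–11:30, 16:45–17:45.
Noor ∩ Wei ∩ Elena ∩ Zara: 09:30–11:30, 17:00–17:15.
Noor ∩ Wei ∩ Elena ∩ Zara ∩ Freya: 09:30–11:30.
Windows ≥ 75 min: 09:30–11:30.
Latest start in the last window 09:30–11:30 is 11:30 − 75 min = 10:15.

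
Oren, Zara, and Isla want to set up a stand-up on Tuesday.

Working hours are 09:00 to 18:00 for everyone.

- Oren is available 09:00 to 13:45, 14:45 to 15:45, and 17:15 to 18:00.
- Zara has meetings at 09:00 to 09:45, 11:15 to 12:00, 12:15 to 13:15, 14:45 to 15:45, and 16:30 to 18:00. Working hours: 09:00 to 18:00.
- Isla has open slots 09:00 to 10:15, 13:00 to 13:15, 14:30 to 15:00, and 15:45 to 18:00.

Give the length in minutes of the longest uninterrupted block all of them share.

Zara free within 09:00–18:00: 09:45–11:15, 12:00–12:15, 13:15–14:45, 15:45–16:30.
Oren ∩ Zara: 09:45–11:15, 12:00–12:15, 13:15–13:45.
Oren ∩ Zara ∩ Isla: 09:45–10:15.
Single common window of 30 minutes.

30 minutes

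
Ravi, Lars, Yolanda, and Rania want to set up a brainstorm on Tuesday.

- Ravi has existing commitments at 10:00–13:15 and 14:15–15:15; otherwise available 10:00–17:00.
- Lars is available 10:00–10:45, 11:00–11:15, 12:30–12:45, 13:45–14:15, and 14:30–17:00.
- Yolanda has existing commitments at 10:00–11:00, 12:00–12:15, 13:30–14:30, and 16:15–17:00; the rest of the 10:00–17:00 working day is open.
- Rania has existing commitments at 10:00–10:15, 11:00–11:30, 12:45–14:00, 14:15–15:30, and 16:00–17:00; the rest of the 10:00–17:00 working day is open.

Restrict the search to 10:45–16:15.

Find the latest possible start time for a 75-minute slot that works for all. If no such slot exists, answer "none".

Ravi free within 10:00–17:00: 13:15–14:15, 15:15–17:00.
Yolanda free within 10:00–17:00: 11:00–12:00, 12:15–13:30, 14:30–16:15.
Rania free within 10:00–17:00: 10:15–11:00, 11:30–12:45, 14:00–14:15, 15:30–16:00.
Ravi ∩ Lars: 13:45–14:15, 15:15–17:00.
Ravi ∩ Lars ∩ Yolanda: 15:15–16:15.
Ravi ∩ Lars ∩ Yolanda ∩ Rania: 15:30–16:00.
Restricted to 10:45–16:15: 15:30–16:00.
Windows ≥ 75 min: (none).

none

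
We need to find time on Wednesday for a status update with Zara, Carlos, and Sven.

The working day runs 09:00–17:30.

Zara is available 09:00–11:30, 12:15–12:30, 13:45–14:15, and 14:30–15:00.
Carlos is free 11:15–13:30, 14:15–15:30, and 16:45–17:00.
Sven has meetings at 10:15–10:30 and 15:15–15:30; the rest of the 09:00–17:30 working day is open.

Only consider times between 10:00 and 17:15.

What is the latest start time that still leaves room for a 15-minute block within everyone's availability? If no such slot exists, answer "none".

14:45

Sven free within 09:00–17:30: 09:00–10:15, 10:30–15:15, 15:30–17:30.
Zara ∩ Carlos: 11:15–11:30, 12:15–12:30, 14:30–15:00.
Zara ∩ Carlos ∩ Sven: 11:15–11:30, 12:15–12:30, 14:30–15:00.
Restricted to 10:00–17:15: 11:15–11:30, 12:15–12:30, 14:30–15:00.
Windows ≥ 15 min: 11:15–11:30, 12:15–12:30, 14:30–15:00.
Latest start in the last window 14:30–15:00 is 15:00 − 15 min = 14:45.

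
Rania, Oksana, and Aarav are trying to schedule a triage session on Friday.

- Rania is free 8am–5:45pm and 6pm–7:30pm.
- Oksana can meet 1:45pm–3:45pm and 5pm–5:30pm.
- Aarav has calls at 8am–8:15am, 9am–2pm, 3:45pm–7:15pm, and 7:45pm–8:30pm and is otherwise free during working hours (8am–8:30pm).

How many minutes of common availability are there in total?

105 minutes

Aarav free within 08:00–20:30: 08:15–09:00, 14:00–15:45, 19:15–19:45.
Rania ∩ Oksana: 13:45–15:45, 17:00–17:30.
Rania ∩ Oksana ∩ Aarav: 14:00–15:45.
Total common minutes: 105.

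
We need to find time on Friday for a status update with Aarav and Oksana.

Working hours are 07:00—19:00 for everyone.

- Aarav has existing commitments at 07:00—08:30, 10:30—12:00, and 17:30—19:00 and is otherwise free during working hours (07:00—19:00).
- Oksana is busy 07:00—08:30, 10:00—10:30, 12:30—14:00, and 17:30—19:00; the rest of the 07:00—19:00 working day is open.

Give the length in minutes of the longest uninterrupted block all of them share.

Aarav free within 07:00–19:00: 08:30–10:30, 12:00–17:30.
Oksana free within 07:00–19:00: 08:30–10:00, 10:30–12:30, 14:00–17:30.
Aarav ∩ Oksana: 08:30–10:00, 12:00–12:30, 14:00–17:30.
Common window lengths: 90, 30, 210 min; longest is 210.

210 minutes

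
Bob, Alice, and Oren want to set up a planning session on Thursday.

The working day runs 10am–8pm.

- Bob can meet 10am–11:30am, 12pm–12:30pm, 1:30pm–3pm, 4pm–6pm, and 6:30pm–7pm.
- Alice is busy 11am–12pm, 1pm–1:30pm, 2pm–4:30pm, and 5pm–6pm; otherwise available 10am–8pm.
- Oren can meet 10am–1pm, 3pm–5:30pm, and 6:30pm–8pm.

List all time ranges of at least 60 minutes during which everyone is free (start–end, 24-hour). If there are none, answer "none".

10:00–11:00

Alice free within 10:00–20:00: 10:00–11:00, 12:00–13:00, 13:30–14:00, 16:30–17:00, 18:00–20:00.
Bob ∩ Alice: 10:00–11:00, 12:00–12:30, 13:30–14:00, 16:30–17:00, 18:30–19:00.
Bob ∩ Alice ∩ Oren: 10:00–11:00, 12:00–12:30, 16:30–17:00, 18:30–19:00.
Windows ≥ 60 min: 10:00–11:00.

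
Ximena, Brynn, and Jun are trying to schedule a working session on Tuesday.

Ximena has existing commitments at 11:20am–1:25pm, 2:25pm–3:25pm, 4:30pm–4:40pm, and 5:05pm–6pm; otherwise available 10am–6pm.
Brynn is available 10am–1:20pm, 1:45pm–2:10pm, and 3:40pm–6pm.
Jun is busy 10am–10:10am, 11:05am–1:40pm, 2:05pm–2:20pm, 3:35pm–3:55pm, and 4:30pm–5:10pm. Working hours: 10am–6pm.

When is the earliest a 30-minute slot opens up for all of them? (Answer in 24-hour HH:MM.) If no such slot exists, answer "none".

10:10

Ximena free within 10:00–18:00: 10:00–11:20, 13:25–14:25, 15:25–16:30, 16:40–17:05.
Jun free within 10:00–18:00: 10:10–11:05, 13:40–14:05, 14:20–15:35, 15:55–16:30, 17:10–18:00.
Ximena ∩ Brynn: 10:00–11:20, 13:45–14:10, 15:40–16:30, 16:40–17:05.
Ximena ∩ Brynn ∩ Jun: 10:10–11:05, 13:45–14:05, 15:55–16:30.
Windows ≥ 30 min: 10:10–11:05, 15:55–16:30.
Earliest such window starts at 10:10.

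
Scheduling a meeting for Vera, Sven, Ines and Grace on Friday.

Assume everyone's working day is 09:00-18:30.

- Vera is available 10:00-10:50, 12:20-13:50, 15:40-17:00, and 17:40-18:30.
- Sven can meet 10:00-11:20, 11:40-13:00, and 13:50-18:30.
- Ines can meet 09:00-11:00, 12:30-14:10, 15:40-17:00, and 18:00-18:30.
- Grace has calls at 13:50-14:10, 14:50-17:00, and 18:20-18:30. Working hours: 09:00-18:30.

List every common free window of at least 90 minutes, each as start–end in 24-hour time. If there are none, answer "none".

Grace free within 09:00–18:30: 09:00–13:50, 14:10–14:50, 17:00–18:20.
Vera ∩ Sven: 10:00–10:50, 12:20–13:00, 15:40–17:00, 17:40–18:30.
Vera ∩ Sven ∩ Ines: 10:00–10:50, 12:30–13:00, 15:40–17:00, 18:00–18:30.
Vera ∩ Sven ∩ Ines ∩ Grace: 10:00–10:50, 12:30–13:00, 18:00–18:20.
Windows ≥ 90 min: (none).

none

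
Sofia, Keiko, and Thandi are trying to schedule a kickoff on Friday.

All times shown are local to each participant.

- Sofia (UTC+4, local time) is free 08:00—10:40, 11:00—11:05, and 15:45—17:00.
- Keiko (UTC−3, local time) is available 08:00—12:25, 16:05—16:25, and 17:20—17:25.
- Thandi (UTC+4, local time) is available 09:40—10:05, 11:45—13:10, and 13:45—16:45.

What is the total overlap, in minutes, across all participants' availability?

Sofia → UTC: 04:00–06:40, 07:00–07:05, 11:45–13:00.
Keiko → UTC: 11:00–15:25, 19:05–19:25, 20:20–20:25.
Thandi → UTC: 05:40–06:05, 07:45–09:10, 09:45–12:45.
Sofia ∩ Keiko: 11:45–13:00.
Sofia ∩ Keiko ∩ Thandi: 11:45–12:45.
Total common minutes: 60.

60 minutes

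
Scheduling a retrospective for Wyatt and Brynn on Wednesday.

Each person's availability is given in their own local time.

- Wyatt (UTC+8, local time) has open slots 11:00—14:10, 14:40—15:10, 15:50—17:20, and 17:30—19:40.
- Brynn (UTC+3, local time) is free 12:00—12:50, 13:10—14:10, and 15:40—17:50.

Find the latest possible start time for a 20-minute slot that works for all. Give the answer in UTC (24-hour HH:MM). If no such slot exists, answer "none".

10:50

Wyatt → UTC: 03:00–06:10, 06:40–07:10, 07:50–09:20, 09:30–11:40.
Brynn → UTC: 09:00–09:50, 10:10–11:10, 12:40–14:50.
Wyatt ∩ Brynn: 09:00–09:20, 09:30–09:50, 10:10–11:10.
Windows ≥ 20 min: 09:00–09:20, 09:30–09:50, 10:10–11:10.
Latest start in the last window 10:10–11:10 is 11:10 − 20 min = 10:50.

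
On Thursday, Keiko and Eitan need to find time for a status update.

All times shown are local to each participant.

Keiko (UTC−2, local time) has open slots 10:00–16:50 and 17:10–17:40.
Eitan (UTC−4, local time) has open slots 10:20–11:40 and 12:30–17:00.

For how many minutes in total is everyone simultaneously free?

Keiko → UTC: 12:00–18:50, 19:10–19:40.
Eitan → UTC: 14:20–15:40, 16:30–21:00.
Keiko ∩ Eitan: 14:20–15:40, 16:30–18:50, 19:10–19:40.
Total common minutes: 80 + 140 + 30 = 250.

250 minutes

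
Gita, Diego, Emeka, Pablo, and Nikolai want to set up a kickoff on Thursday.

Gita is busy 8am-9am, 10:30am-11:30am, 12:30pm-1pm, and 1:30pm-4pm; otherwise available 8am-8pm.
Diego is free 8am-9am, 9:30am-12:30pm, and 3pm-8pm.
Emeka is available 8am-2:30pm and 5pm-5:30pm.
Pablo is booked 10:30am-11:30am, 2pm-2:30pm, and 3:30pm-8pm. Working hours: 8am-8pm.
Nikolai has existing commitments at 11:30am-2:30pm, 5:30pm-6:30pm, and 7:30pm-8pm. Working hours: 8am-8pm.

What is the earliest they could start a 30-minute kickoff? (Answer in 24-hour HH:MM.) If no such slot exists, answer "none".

Gita free within 08:00–20:00: 09:00–10:30, 11:30–12:30, 13:00–13:30, 16:00–20:00.
Pablo free within 08:00–20:00: 08:00–10:30, 11:30–14:00, 14:30–15:30.
Nikolai free within 08:00–20:00: 08:00–11:30, 14:30–17:30, 18:30–19:30.
Gita ∩ Diego: 09:30–10:30, 11:30–12:30, 16:00–20:00.
Gita ∩ Diego ∩ Emeka: 09:30–10:30, 11:30–12:30, 17:00–17:30.
Gita ∩ Diego ∩ Emeka ∩ Pablo: 09:30–10:30, 11:30–12:30.
Gita ∩ Diego ∩ Emeka ∩ Pablo ∩ Nikolai: 09:30–10:30.
Windows ≥ 30 min: 09:30–10:30.
Earliest such window starts at 09:30.

09:30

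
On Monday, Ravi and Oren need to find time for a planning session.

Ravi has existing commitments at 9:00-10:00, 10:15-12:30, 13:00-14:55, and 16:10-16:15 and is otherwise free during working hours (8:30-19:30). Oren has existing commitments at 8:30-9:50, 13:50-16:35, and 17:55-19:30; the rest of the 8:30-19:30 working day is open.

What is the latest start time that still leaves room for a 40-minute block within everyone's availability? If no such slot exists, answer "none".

17:15

Ravi free within 08:30–19:30: 08:30–09:00, 10:00–10:15, 12:30–13:00, 14:55–16:10, 16:15–19:30.
Oren free within 08:30–19:30: 09:50–13:50, 16:35–17:55.
Ravi ∩ Oren: 10:00–10:15, 12:30–13:00, 16:35–17:55.
Windows ≥ 40 min: 16:35–17:55.
Latest start in the last window 16:35–17:55 is 17:55 − 40 min = 17:15.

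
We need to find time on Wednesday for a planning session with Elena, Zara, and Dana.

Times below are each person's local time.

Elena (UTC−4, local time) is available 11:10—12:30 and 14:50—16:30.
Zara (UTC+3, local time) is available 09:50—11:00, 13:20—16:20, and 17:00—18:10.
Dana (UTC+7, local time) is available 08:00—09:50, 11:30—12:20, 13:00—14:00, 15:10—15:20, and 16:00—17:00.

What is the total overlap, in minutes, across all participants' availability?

Elena → UTC: 15:10–16:30, 18:50–20:30.
Zara → UTC: 06:50–08:00, 10:20–13:20, 14:00–15:10.
Dana → UTC: 01:00–02:50, 04:30–05:20, 06:00–07:00, 08:10–08:20, 09:00–10:00.
Elena ∩ Zara: (none).
Elena ∩ Zara ∩ Dana: (none).
Total common minutes: 0.

0 minutes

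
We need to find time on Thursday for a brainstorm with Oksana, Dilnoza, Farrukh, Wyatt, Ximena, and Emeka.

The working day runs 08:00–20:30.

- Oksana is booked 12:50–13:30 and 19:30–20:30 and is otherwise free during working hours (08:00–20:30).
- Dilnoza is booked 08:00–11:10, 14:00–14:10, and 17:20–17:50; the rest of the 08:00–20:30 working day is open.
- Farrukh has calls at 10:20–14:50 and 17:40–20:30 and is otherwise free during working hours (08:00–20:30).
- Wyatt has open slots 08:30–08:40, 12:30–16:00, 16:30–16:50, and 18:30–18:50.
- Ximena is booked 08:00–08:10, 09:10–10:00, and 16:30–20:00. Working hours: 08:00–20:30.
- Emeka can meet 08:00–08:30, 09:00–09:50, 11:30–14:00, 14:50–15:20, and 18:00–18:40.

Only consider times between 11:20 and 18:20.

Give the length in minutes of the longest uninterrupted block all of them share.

Oksana free within 08:00–20:30: 08:00–12:50, 13:30–19:30.
Dilnoza free within 08:00–20:30: 11:10–14:00, 14:10–17:20, 17:50–20:30.
Farrukh free within 08:00–20:30: 08:00–10:20, 14:50–17:40.
Ximena free within 08:00–20:30: 08:10–09:10, 10:00–16:30, 20:00–20:30.
Oksana ∩ Dilnoza: 11:10–12:50, 13:30–14:00, 14:10–17:20, 17:50–19:30.
Oksana ∩ Dilnoza ∩ Farrukh: 14:50–17:20.
Oksana ∩ Dilnoza ∩ Farrukh ∩ Wyatt: 14:50–16:00, 16:30–16:50.
Oksana ∩ Dilnoza ∩ Farrukh ∩ Wyatt ∩ Ximena: 14:50–16:00.
Oksana ∩ Dilnoza ∩ Farrukh ∩ Wyatt ∩ Ximena ∩ Emeka: 14:50–15:20.
Restricted to 11:20–18:20: 14:50–15:20.
Single common window of 30 minutes.

30 minutes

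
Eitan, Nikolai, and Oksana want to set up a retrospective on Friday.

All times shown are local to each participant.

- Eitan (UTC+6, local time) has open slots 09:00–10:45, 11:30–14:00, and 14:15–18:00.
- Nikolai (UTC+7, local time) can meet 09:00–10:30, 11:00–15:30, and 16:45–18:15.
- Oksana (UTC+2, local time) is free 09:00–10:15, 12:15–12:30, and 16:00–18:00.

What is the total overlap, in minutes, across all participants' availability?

75 minutes

Eitan → UTC: 03:00–04:45, 05:30–08:00, 08:15–12:00.
Nikolai → UTC: 02:00–03:30, 04:00–08:30, 09:45–11:15.
Oksana → UTC: 07:00–08:15, 10:15–10:30, 14:00–16:00.
Eitan ∩ Nikolai: 03:00–03:30, 04:00–04:45, 05:30–08:00, 08:15–08:30, 09:45–11:15.
Eitan ∩ Nikolai ∩ Oksana: 07:00–08:00, 10:15–10:30.
Total common minutes: 60 + 15 = 75.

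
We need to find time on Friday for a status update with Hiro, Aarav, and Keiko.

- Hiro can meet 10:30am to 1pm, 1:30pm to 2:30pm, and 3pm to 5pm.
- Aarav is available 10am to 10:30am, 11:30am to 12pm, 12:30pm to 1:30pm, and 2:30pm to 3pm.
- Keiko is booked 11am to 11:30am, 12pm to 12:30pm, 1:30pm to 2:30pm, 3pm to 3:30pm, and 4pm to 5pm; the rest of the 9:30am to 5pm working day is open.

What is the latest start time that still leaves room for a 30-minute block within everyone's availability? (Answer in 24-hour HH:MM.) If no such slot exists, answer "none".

Keiko free within 09:30–17:00: 09:30–11:00, 11:30–12:00, 12:30–13:30, 14:30–15:00, 15:30–16:00.
Hiro ∩ Aarav: 11:30–12:00, 12:30–13:00.
Hiro ∩ Aarav ∩ Keiko: 11:30–12:00, 12:30–13:00.
Windows ≥ 30 min: 11:30–12:00, 12:30–13:00.
Latest start in the last window 12:30–13:00 is 13:00 − 30 min = 12:30.

12:30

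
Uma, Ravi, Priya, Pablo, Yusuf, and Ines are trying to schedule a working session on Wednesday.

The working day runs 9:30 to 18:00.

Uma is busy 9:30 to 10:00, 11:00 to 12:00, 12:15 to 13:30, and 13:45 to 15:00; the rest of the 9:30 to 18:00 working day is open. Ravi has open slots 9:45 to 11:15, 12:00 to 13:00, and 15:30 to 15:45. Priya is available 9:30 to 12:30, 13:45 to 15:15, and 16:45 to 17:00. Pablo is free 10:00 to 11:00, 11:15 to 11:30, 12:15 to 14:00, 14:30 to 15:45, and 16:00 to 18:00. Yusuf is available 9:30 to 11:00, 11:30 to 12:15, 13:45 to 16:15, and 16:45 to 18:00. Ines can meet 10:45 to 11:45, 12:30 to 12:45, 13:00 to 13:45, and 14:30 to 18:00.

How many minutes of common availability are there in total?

15 minutes

Uma free within 09:30–18:00: 10:00–11:00, 12:00–12:15, 13:30–13:45, 15:00–18:00.
Uma ∩ Ravi: 10:00–11:00, 12:00–12:15, 15:30–15:45.
Uma ∩ Ravi ∩ Priya: 10:00–11:00, 12:00–12:15.
Uma ∩ Ravi ∩ Priya ∩ Pablo: 10:00–11:00.
Uma ∩ Ravi ∩ Priya ∩ Pablo ∩ Yusuf: 10:00–11:00.
Uma ∩ Ravi ∩ Priya ∩ Pablo ∩ Yusuf ∩ Ines: 10:45–11:00.
Total common minutes: 15.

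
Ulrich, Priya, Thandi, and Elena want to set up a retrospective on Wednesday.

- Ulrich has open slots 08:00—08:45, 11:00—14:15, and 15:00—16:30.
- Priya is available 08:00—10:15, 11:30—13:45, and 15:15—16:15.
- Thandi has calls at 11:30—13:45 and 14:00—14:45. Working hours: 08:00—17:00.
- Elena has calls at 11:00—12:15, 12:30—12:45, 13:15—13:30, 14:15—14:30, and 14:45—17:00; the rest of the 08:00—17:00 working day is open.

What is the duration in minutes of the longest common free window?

45 minutes

Thandi free within 08:00–17:00: 08:00–11:30, 13:45–14:00, 14:45–17:00.
Elena free within 08:00–17:00: 08:00–11:00, 12:15–12:30, 12:45–13:15, 13:30–14:15, 14:30–14:45.
Ulrich ∩ Priya: 08:00–08:45, 11:30–13:45, 15:15–16:15.
Ulrich ∩ Priya ∩ Thandi: 08:00–08:45, 15:15–16:15.
Ulrich ∩ Priya ∩ Thandi ∩ Elena: 08:00–08:45.
Single common window of 45 minutes.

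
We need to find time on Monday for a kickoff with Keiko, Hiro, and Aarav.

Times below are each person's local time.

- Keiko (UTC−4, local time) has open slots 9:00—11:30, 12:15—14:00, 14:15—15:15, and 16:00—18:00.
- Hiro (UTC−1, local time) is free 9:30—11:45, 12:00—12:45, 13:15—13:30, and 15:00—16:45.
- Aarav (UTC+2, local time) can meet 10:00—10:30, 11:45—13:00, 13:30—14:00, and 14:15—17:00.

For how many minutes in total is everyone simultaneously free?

60 minutes

Keiko → UTC: 13:00–15:30, 16:15–18:00, 18:15–19:15, 20:00–22:00.
Hiro → UTC: 10:30–12:45, 13:00–13:45, 14:15–14:30, 16:00–17:45.
Aarav → UTC: 08:00–08:30, 09:45–11:00, 11:30–12:00, 12:15–15:00.
Keiko ∩ Hiro: 13:00–13:45, 14:15–14:30, 16:15–17:45.
Keiko ∩ Hiro ∩ Aarav: 13:00–13:45, 14:15–14:30.
Total common minutes: 45 + 15 = 60.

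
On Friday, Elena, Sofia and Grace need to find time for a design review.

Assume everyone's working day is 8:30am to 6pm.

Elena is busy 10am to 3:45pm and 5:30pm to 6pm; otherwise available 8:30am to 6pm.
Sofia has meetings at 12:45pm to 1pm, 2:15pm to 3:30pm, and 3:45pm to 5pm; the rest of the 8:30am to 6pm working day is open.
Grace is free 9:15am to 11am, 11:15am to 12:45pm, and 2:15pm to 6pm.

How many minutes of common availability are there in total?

75 minutes

Elena free within 08:30–18:00: 08:30–10:00, 15:45–17:30.
Sofia free within 08:30–18:00: 08:30–12:45, 13:00–14:15, 15:30–15:45, 17:00–18:00.
Elena ∩ Sofia: 08:30–10:00, 17:00–17:30.
Elena ∩ Sofia ∩ Grace: 09:15–10:00, 17:00–17:30.
Total common minutes: 45 + 30 = 75.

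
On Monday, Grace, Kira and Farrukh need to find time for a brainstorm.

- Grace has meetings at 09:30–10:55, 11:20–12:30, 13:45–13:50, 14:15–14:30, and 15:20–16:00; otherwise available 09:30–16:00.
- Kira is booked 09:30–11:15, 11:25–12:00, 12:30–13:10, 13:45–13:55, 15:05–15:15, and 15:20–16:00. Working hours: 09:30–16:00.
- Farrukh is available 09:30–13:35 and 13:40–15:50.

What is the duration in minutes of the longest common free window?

Grace free within 09:30–16:00: 10:55–11:20, 12:30–13:45, 13:50–14:15, 14:30–15:20.
Kira free within 09:30–16:00: 11:15–11:25, 12:00–12:30, 13:10–13:45, 13:55–15:05, 15:15–15:20.
Grace ∩ Kira: 11:15–11:20, 13:10–13:45, 13:55–14:15, 14:30–15:05, 15:15–15:20.
Grace ∩ Kira ∩ Farrukh: 11:15–11:20, 13:10–13:35, 13:40–13:45, 13:55–14:15, 14:30–15:05, 15:15–15:20.
Common window lengths: 5, 25, 5, 20, 35, 5 min; longest is 35.

35 minutes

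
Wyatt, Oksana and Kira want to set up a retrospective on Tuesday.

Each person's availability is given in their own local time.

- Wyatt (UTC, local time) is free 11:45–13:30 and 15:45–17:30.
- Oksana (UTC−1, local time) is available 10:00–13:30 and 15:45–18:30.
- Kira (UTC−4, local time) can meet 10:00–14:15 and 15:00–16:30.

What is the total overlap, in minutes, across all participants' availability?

45 minutes

Wyatt → UTC: 11:45–13:30, 15:45–17:30.
Oksana → UTC: 11:00–14:30, 16:45–19:30.
Kira → UTC: 14:00–18:15, 19:00–20:30.
Wyatt ∩ Oksana: 11:45–13:30, 16:45–17:30.
Wyatt ∩ Oksana ∩ Kira: 16:45–17:30.
Total common minutes: 45.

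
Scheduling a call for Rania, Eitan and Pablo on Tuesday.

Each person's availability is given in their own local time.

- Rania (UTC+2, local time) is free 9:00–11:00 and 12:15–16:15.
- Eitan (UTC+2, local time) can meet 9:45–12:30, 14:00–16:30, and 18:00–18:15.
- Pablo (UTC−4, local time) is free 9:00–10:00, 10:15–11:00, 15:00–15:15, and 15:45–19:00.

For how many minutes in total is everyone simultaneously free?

60 minutes

Rania → UTC: 07:00–09:00, 10:15–14:15.
Eitan → UTC: 07:45–10:30, 12:00–14:30, 16:00–16:15.
Pablo → UTC: 13:00–14:00, 14:15–15:00, 19:00–19:15, 19:45–23:00.
Rania ∩ Eitan: 07:45–09:00, 10:15–10:30, 12:00–14:15.
Rania ∩ Eitan ∩ Pablo: 13:00–14:00.
Total common minutes: 60.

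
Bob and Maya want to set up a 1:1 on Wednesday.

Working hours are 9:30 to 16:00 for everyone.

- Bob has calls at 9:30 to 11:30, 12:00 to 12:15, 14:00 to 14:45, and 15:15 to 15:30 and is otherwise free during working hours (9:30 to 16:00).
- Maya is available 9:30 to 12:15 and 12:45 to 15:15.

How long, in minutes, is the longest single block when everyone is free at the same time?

Bob free within 09:30–16:00: 11:30–12:00, 12:15–14:00, 14:45–15:15, 15:30–16:00.
Bob ∩ Maya: 11:30–12:00, 12:45–14:00, 14:45–15:15.
Common window lengths: 30, 75, 30 min; longest is 75.

75 minutes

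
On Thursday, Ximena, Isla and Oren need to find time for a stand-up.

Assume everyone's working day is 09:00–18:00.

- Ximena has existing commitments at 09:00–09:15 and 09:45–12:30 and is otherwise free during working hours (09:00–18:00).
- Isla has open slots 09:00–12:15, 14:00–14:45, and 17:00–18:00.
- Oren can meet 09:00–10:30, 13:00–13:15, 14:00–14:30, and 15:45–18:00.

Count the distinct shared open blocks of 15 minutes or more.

Ximena free within 09:00–18:00: 09:15–09:45, 12:30–18:00.
Ximena ∩ Isla: 09:15–09:45, 14:00–14:45, 17:00–18:00.
Ximena ∩ Isla ∩ Oren: 09:15–09:45, 14:00–14:30, 17:00–18:00.
Windows ≥ 15 min: 09:15–09:45, 14:00–14:30, 17:00–18:00.
That's 3 windows.

3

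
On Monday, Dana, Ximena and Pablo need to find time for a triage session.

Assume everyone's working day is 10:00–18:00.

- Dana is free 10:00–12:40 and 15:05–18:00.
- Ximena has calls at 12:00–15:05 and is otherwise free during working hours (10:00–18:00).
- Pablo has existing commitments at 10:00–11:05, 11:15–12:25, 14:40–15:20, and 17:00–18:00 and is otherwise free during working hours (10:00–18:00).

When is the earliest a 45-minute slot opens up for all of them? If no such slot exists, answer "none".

15:20

Ximena free within 10:00–18:00: 10:00–12:00, 15:05–18:00.
Pablo free within 10:00–18:00: 11:05–11:15, 12:25–14:40, 15:20–17:00.
Dana ∩ Ximena: 10:00–12:00, 15:05–18:00.
Dana ∩ Ximena ∩ Pablo: 11:05–11:15, 15:20–17:00.
Windows ≥ 45 min: 15:20–17:00.
Earliest such window starts at 15:20.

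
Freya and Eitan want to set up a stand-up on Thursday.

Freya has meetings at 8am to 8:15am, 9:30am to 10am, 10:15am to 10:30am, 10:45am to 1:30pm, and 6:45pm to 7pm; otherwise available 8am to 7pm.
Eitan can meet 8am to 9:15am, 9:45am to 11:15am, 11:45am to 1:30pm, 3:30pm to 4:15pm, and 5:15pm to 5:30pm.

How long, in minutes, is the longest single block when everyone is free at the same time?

Freya free within 08:00–19:00: 08:15–09:30, 10:00–10:15, 10:30–10:45, 13:30–18:45.
Freya ∩ Eitan: 08:15–09:15, 10:00–10:15, 10:30–10:45, 15:30–16:15, 17:15–17:30.
Common window lengths: 60, 15, 15, 45, 15 min; longest is 60.

60 minutes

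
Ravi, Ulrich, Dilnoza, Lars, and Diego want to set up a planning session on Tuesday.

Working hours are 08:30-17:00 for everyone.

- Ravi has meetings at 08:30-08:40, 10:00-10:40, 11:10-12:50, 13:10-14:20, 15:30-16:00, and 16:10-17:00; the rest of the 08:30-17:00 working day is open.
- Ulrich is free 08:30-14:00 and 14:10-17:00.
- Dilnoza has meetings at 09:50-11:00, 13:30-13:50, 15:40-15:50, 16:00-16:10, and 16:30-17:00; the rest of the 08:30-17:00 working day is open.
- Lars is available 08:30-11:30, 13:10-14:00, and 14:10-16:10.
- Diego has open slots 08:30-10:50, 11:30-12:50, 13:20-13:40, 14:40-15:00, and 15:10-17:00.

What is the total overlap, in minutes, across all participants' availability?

Ravi free within 08:30–17:00: 08:40–10:00, 10:40–11:10, 12:50–13:10, 14:20–15:30, 16:00–16:10.
Dilnoza free within 08:30–17:00: 08:30–09:50, 11:00–13:30, 13:50–15:40, 15:50–16:00, 16:10–16:30.
Ravi ∩ Ulrich: 08:40–10:00, 10:40–11:10, 12:50–13:10, 14:20–15:30, 16:00–16:10.
Ravi ∩ Ulrich ∩ Dilnoza: 08:40–09:50, 11:00–11:10, 12:50–13:10, 14:20–15:30.
Ravi ∩ Ulrich ∩ Dilnoza ∩ Lars: 08:40–09:50, 11:00–11:10, 14:20–15:30.
Ravi ∩ Ulrich ∩ Dilnoza ∩ Lars ∩ Diego: 08:40–09:50, 14:40–15:00, 15:10–15:30.
Total common minutes: 70 + 20 + 20 = 110.

110 minutes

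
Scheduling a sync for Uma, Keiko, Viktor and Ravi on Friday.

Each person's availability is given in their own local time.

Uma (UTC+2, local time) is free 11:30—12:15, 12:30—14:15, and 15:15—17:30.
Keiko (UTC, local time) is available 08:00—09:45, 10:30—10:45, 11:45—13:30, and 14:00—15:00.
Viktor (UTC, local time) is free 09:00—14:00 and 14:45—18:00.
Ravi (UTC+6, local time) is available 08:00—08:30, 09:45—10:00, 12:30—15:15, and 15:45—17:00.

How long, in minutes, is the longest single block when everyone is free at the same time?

15 minutes

Uma → UTC: 09:30–10:15, 10:30–12:15, 13:15–15:30.
Keiko → UTC: 08:00–09:45, 10:30–10:45, 11:45–13:30, 14:00–15:00.
Viktor → UTC: 09:00–14:00, 14:45–18:00.
Ravi → UTC: 02:00–02:30, 03:45–04:00, 06:30–09:15, 09:45–11:00.
Uma ∩ Keiko: 09:30–09:45, 10:30–10:45, 11:45–12:15, 13:15–13:30, 14:00–15:00.
Uma ∩ Keiko ∩ Viktor: 09:30–09:45, 10:30–10:45, 11:45–12:15, 13:15–13:30, 14:45–15:00.
Uma ∩ Keiko ∩ Viktor ∩ Ravi: 10:30–10:45.
Single common window of 15 minutes.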